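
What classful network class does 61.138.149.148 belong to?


First octet: 61
Binary: 00111101
0xxxxxxx -> Class A (1-126)
Class A, default mask 255.0.0.0 (/8)


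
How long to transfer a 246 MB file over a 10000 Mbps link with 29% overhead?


Effective throughput = 10000 * (1 - 29/100) = 7100 Mbps
File size in Mb = 246 * 8 = 1968 Mb
Time = 1968 / 7100
Time = 0.2772 seconds


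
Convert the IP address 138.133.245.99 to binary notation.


138 = 10001010
133 = 10000101
245 = 11110101
99 = 01100011
Binary: 10001010.10000101.11110101.01100011


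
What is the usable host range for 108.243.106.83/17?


Network: 108.243.0.0
Broadcast: 108.243.127.255
First usable = network + 1
Last usable = broadcast - 1
Range: 108.243.0.1 to 108.243.127.254


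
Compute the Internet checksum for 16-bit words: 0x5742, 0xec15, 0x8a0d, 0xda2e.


Sum all words (with carry folding):
+ 0x5742 = 0x5742
+ 0xec15 = 0x4358
+ 0x8a0d = 0xcd65
+ 0xda2e = 0xa794
One's complement: ~0xa794
Checksum = 0x586b


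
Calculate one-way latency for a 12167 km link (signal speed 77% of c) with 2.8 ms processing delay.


Speed = 0.77 * 3e5 km/s = 231000 km/s
Propagation delay = 12167 / 231000 = 0.0527 s = 52.671 ms
Processing delay = 2.8 ms
Total one-way latency = 55.471 ms


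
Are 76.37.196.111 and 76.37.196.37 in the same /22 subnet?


Mask: 255.255.252.0
76.37.196.111 AND mask = 76.37.196.0
76.37.196.37 AND mask = 76.37.196.0
Yes, same subnet (76.37.196.0)


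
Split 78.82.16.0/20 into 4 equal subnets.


New prefix = 20 + 2 = 22
Each subnet has 1024 addresses
  78.82.16.0/22
  78.82.20.0/22
  78.82.24.0/22
  78.82.28.0/22
Subnets: 78.82.16.0/22, 78.82.20.0/22, 78.82.24.0/22, 78.82.28.0/22


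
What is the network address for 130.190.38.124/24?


IP:   10000010.10111110.00100110.01111100
Mask: 11111111.11111111.11111111.00000000
AND operation:
Net:  10000010.10111110.00100110.00000000
Network: 130.190.38.0/24


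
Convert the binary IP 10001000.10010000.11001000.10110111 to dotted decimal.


10001000 = 136
10010000 = 144
11001000 = 200
10110111 = 183
IP: 136.144.200.183


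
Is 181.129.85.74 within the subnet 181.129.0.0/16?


Subnet network: 181.129.0.0
Test IP AND mask: 181.129.0.0
Yes, 181.129.85.74 is in 181.129.0.0/16


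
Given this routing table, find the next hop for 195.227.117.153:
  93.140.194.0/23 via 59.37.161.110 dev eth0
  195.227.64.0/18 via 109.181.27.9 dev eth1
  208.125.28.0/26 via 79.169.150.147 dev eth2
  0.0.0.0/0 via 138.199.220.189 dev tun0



Longest prefix match for 195.227.117.153:
  /23 93.140.194.0: no
  /18 195.227.64.0: MATCH
  /26 208.125.28.0: no
  /0 0.0.0.0: MATCH
Selected: next-hop 109.181.27.9 via eth1 (matched /18)


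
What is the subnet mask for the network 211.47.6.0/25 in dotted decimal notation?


/25 means 25 network bits, 7 host bits
Binary: 11111111111111111111111110000000
Mask: 255.255.255.128


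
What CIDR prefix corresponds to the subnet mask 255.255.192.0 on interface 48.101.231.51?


Binary: 11111111.11111111.11000000.00000000
Count leading 1s
Prefix: /18


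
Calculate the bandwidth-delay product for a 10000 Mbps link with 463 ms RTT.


BDP = bandwidth * RTT
= 10000 Mbps * 463 ms
= 10000 * 1e6 * 463 / 1000 bits
= 4630000000 bits
= 578750000 bytes
= 565185.5469 KB
BDP = 4630000000 bits (578750000 bytes)


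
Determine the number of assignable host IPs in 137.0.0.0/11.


Host bits = 32 - 11 = 21
Total addresses = 2^21 = 2097152
Usable = total - 2 (network and broadcast)
Usable hosts: 2097150


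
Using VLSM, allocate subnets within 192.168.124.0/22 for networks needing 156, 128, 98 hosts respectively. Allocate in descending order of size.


156 hosts -> /24 (254 usable): 192.168.124.0/24
128 hosts -> /24 (254 usable): 192.168.125.0/24
98 hosts -> /25 (126 usable): 192.168.126.0/25
Allocation: 192.168.124.0/24 (156 hosts, 254 usable); 192.168.125.0/24 (128 hosts, 254 usable); 192.168.126.0/25 (98 hosts, 126 usable)


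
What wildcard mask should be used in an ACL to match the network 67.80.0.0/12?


Subnet mask: 255.240.0.0
Wildcard = 255.255.255.255 - subnet mask
255 - 255 = 0
255 - 240 = 15
255 - 0 = 255
255 - 0 = 255
Wildcard: 0.15.255.255


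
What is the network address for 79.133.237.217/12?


IP:   01001111.10000101.11101101.11011001
Mask: 11111111.11110000.00000000.00000000
AND operation:
Net:  01001111.10000000.00000000.00000000
Network: 79.128.0.0/12


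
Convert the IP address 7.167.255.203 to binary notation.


7 = 00000111
167 = 10100111
255 = 11111111
203 = 11001011
Binary: 00000111.10100111.11111111.11001011


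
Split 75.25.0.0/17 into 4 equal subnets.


New prefix = 17 + 2 = 19
Each subnet has 8192 addresses
  75.25.0.0/19
  75.25.32.0/19
  75.25.64.0/19
  75.25.96.0/19
Subnets: 75.25.0.0/19, 75.25.32.0/19, 75.25.64.0/19, 75.25.96.0/19


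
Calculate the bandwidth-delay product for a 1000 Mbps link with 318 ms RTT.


BDP = bandwidth * RTT
= 1000 Mbps * 318 ms
= 1000 * 1e6 * 318 / 1000 bits
= 318000000 bits
= 39750000 bytes
= 38818.3594 KB
BDP = 318000000 bits (39750000 bytes)


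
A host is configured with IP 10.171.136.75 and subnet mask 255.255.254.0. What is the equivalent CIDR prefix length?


Binary: 11111111.11111111.11111110.00000000
Count leading 1s
Prefix: /23


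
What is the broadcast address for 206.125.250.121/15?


Network: 206.124.0.0/15
Host bits = 17
Set all host bits to 1:
Broadcast: 206.125.255.255


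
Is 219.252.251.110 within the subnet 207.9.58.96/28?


Subnet network: 207.9.58.96
Test IP AND mask: 219.252.251.96
No, 219.252.251.110 is not in 207.9.58.96/28


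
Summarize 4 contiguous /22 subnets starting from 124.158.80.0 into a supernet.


Original prefix: /22
Number of subnets: 4 = 2^2
New prefix = 22 - 2 = 20
Supernet: 124.158.80.0/20


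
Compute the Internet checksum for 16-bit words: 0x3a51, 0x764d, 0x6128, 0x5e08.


Sum all words (with carry folding):
+ 0x3a51 = 0x3a51
+ 0x764d = 0xb09e
+ 0x6128 = 0x11c7
+ 0x5e08 = 0x6fcf
One's complement: ~0x6fcf
Checksum = 0x9030


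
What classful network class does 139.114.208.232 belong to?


First octet: 139
Binary: 10001011
10xxxxxx -> Class B (128-191)
Class B, default mask 255.255.0.0 (/16)


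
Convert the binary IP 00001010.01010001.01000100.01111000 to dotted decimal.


00001010 = 10
01010001 = 81
01000100 = 68
01111000 = 120
IP: 10.81.68.120


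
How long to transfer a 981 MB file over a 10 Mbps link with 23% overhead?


Effective throughput = 10 * (1 - 23/100) = 7.7 Mbps
File size in Mb = 981 * 8 = 7848 Mb
Time = 7848 / 7.7
Time = 1019.2208 seconds


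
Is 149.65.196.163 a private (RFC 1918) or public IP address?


RFC 1918 private ranges:
  10.0.0.0/8 (10.0.0.0 - 10.255.255.255)
  172.16.0.0/12 (172.16.0.0 - 172.31.255.255)
  192.168.0.0/16 (192.168.0.0 - 192.168.255.255)
Public (not in any RFC 1918 range)


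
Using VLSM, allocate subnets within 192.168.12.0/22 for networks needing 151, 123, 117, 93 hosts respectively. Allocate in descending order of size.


151 hosts -> /24 (254 usable): 192.168.12.0/24
123 hosts -> /25 (126 usable): 192.168.13.0/25
117 hosts -> /25 (126 usable): 192.168.13.128/25
93 hosts -> /25 (126 usable): 192.168.14.0/25
Allocation: 192.168.12.0/24 (151 hosts, 254 usable); 192.168.13.0/25 (123 hosts, 126 usable); 192.168.13.128/25 (117 hosts, 126 usable); 192.168.14.0/25 (93 hosts, 126 usable)


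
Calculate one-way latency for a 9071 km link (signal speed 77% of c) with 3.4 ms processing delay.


Speed = 0.77 * 3e5 km/s = 231000 km/s
Propagation delay = 9071 / 231000 = 0.0393 s = 39.2684 ms
Processing delay = 3.4 ms
Total one-way latency = 42.6684 ms


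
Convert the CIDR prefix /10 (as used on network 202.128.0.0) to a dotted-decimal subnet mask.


/10 means 10 network bits, 22 host bits
Binary: 11111111110000000000000000000000
Mask: 255.192.0.0


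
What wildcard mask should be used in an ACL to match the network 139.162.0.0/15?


Subnet mask: 255.254.0.0
Wildcard = 255.255.255.255 - subnet mask
255 - 255 = 0
255 - 254 = 1
255 - 0 = 255
255 - 0 = 255
Wildcard: 0.1.255.255


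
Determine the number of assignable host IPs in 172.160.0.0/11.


Host bits = 32 - 11 = 21
Total addresses = 2^21 = 2097152
Usable = total - 2 (network and broadcast)
Usable hosts: 2097150


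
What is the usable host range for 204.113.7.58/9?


Network: 204.0.0.0
Broadcast: 204.127.255.255
First usable = network + 1
Last usable = broadcast - 1
Range: 204.0.0.1 to 204.127.255.254


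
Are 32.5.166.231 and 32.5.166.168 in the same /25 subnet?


Mask: 255.255.255.128
32.5.166.231 AND mask = 32.5.166.128
32.5.166.168 AND mask = 32.5.166.128
Yes, same subnet (32.5.166.128)


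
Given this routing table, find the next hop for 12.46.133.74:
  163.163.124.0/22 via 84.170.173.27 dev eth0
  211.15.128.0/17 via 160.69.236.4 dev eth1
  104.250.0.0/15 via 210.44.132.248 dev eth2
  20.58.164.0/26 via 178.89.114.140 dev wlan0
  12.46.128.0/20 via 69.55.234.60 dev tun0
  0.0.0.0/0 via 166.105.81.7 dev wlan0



Longest prefix match for 12.46.133.74:
  /22 163.163.124.0: no
  /17 211.15.128.0: no
  /15 104.250.0.0: no
  /26 20.58.164.0: no
  /20 12.46.128.0: MATCH
  /0 0.0.0.0: MATCH
Selected: next-hop 69.55.234.60 via tun0 (matched /20)


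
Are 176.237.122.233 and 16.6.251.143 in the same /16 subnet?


Mask: 255.255.0.0
176.237.122.233 AND mask = 176.237.0.0
16.6.251.143 AND mask = 16.6.0.0
No, different subnets (176.237.0.0 vs 16.6.0.0)


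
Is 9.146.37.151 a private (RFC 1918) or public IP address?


RFC 1918 private ranges:
  10.0.0.0/8 (10.0.0.0 - 10.255.255.255)
  172.16.0.0/12 (172.16.0.0 - 172.31.255.255)
  192.168.0.0/16 (192.168.0.0 - 192.168.255.255)
Public (not in any RFC 1918 range)


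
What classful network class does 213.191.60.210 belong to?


First octet: 213
Binary: 11010101
110xxxxx -> Class C (192-223)
Class C, default mask 255.255.255.0 (/24)


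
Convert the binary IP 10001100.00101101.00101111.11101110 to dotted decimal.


10001100 = 140
00101101 = 45
00101111 = 47
11101110 = 238
IP: 140.45.47.238


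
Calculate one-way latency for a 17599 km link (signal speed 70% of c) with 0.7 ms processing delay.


Speed = 0.7 * 3e5 km/s = 210000 km/s
Propagation delay = 17599 / 210000 = 0.0838 s = 83.8048 ms
Processing delay = 0.7 ms
Total one-way latency = 84.5048 ms


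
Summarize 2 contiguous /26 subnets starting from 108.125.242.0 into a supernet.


Original prefix: /26
Number of subnets: 2 = 2^1
New prefix = 26 - 1 = 25
Supernet: 108.125.242.0/25


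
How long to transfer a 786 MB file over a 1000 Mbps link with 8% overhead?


Effective throughput = 1000 * (1 - 8/100) = 920 Mbps
File size in Mb = 786 * 8 = 6288 Mb
Time = 6288 / 920
Time = 6.8348 seconds


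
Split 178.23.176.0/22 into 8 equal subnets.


New prefix = 22 + 3 = 25
Each subnet has 128 addresses
  178.23.176.0/25
  178.23.176.128/25
  178.23.177.0/25
  178.23.177.128/25
  178.23.178.0/25
  178.23.178.128/25
  178.23.179.0/25
  178.23.179.128/25
Subnets: 178.23.176.0/25, 178.23.176.128/25, 178.23.177.0/25, 178.23.177.128/25, 178.23.178.0/25, 178.23.178.128/25, 178.23.179.0/25, 178.23.179.128/25


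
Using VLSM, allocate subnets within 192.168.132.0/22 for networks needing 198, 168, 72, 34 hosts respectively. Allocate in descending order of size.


198 hosts -> /24 (254 usable): 192.168.132.0/24
168 hosts -> /24 (254 usable): 192.168.133.0/24
72 hosts -> /25 (126 usable): 192.168.134.0/25
34 hosts -> /26 (62 usable): 192.168.134.128/26
Allocation: 192.168.132.0/24 (198 hosts, 254 usable); 192.168.133.0/24 (168 hosts, 254 usable); 192.168.134.0/25 (72 hosts, 126 usable); 192.168.134.128/26 (34 hosts, 62 usable)


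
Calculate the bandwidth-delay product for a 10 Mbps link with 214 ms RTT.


BDP = bandwidth * RTT
= 10 Mbps * 214 ms
= 10 * 1e6 * 214 / 1000 bits
= 2140000 bits
= 267500 bytes
= 261.2305 KB
BDP = 2140000 bits (267500 bytes)


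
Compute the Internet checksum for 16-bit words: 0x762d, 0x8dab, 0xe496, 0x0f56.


Sum all words (with carry folding):
+ 0x762d = 0x762d
+ 0x8dab = 0x03d9
+ 0xe496 = 0xe86f
+ 0x0f56 = 0xf7c5
One's complement: ~0xf7c5
Checksum = 0x083a


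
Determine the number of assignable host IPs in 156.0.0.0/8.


Host bits = 32 - 8 = 24
Total addresses = 2^24 = 16777216
Usable = total - 2 (network and broadcast)
Usable hosts: 16777214


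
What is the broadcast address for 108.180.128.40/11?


Network: 108.160.0.0/11
Host bits = 21
Set all host bits to 1:
Broadcast: 108.191.255.255


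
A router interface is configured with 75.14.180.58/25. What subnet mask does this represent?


/25 means 25 network bits, 7 host bits
Binary: 11111111111111111111111110000000
Mask: 255.255.255.128


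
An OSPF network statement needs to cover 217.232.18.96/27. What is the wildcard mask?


Subnet mask: 255.255.255.224
Wildcard = 255.255.255.255 - subnet mask
255 - 255 = 0
255 - 255 = 0
255 - 255 = 0
255 - 224 = 31
Wildcard: 0.0.0.31


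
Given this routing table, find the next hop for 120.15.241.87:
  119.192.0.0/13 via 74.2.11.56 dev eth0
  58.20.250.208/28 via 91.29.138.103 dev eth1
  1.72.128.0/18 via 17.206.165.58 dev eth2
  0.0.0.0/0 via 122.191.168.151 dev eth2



Longest prefix match for 120.15.241.87:
  /13 119.192.0.0: no
  /28 58.20.250.208: no
  /18 1.72.128.0: no
  /0 0.0.0.0: MATCH
Selected: next-hop 122.191.168.151 via eth2 (matched /0)


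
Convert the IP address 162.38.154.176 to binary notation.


162 = 10100010
38 = 00100110
154 = 10011010
176 = 10110000
Binary: 10100010.00100110.10011010.10110000


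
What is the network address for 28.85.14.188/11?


IP:   00011100.01010101.00001110.10111100
Mask: 11111111.11100000.00000000.00000000
AND operation:
Net:  00011100.01000000.00000000.00000000
Network: 28.64.0.0/11


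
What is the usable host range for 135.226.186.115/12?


Network: 135.224.0.0
Broadcast: 135.239.255.255
First usable = network + 1
Last usable = broadcast - 1
Range: 135.224.0.1 to 135.239.255.254


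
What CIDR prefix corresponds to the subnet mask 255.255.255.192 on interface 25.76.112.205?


Binary: 11111111.11111111.11111111.11000000
Count leading 1s
Prefix: /26


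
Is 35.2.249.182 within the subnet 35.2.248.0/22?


Subnet network: 35.2.248.0
Test IP AND mask: 35.2.248.0
Yes, 35.2.249.182 is in 35.2.248.0/22


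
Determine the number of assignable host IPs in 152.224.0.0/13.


Host bits = 32 - 13 = 19
Total addresses = 2^19 = 524288
Usable = total - 2 (network and broadcast)
Usable hosts: 524286


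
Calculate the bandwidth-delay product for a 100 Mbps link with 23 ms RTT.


BDP = bandwidth * RTT
= 100 Mbps * 23 ms
= 100 * 1e6 * 23 / 1000 bits
= 2300000 bits
= 287500 bytes
= 280.7617 KB
BDP = 2300000 bits (287500 bytes)


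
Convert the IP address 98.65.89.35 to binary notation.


98 = 01100010
65 = 01000001
89 = 01011001
35 = 00100011
Binary: 01100010.01000001.01011001.00100011


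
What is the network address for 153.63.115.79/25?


IP:   10011001.00111111.01110011.01001111
Mask: 11111111.11111111.11111111.10000000
AND operation:
Net:  10011001.00111111.01110011.00000000
Network: 153.63.115.0/25


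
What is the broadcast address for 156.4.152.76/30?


Network: 156.4.152.76/30
Host bits = 2
Set all host bits to 1:
Broadcast: 156.4.152.79


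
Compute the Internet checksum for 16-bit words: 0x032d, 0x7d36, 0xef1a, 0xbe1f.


Sum all words (with carry folding):
+ 0x032d = 0x032d
+ 0x7d36 = 0x8063
+ 0xef1a = 0x6f7e
+ 0xbe1f = 0x2d9e
One's complement: ~0x2d9e
Checksum = 0xd261


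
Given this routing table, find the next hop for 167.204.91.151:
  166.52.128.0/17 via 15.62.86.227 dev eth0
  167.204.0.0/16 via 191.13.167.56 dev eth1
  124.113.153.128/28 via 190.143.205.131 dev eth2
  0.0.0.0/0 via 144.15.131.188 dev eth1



Longest prefix match for 167.204.91.151:
  /17 166.52.128.0: no
  /16 167.204.0.0: MATCH
  /28 124.113.153.128: no
  /0 0.0.0.0: MATCH
Selected: next-hop 191.13.167.56 via eth1 (matched /16)


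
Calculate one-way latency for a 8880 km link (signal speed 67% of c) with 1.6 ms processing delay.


Speed = 0.67 * 3e5 km/s = 201000 km/s
Propagation delay = 8880 / 201000 = 0.0442 s = 44.1791 ms
Processing delay = 1.6 ms
Total one-way latency = 45.7791 ms


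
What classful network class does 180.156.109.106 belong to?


First octet: 180
Binary: 10110100
10xxxxxx -> Class B (128-191)
Class B, default mask 255.255.0.0 (/16)


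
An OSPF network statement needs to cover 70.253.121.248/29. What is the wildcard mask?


Subnet mask: 255.255.255.248
Wildcard = 255.255.255.255 - subnet mask
255 - 255 = 0
255 - 255 = 0
255 - 255 = 0
255 - 248 = 7
Wildcard: 0.0.0.7


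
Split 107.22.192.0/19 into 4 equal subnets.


New prefix = 19 + 2 = 21
Each subnet has 2048 addresses
  107.22.192.0/21
  107.22.200.0/21
  107.22.208.0/21
  107.22.216.0/21
Subnets: 107.22.192.0/21, 107.22.200.0/21, 107.22.208.0/21, 107.22.216.0/21


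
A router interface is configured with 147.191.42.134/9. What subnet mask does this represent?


/9 means 9 network bits, 23 host bits
Binary: 11111111100000000000000000000000
Mask: 255.128.0.0


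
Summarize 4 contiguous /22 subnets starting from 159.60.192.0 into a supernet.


Original prefix: /22
Number of subnets: 4 = 2^2
New prefix = 22 - 2 = 20
Supernet: 159.60.192.0/20


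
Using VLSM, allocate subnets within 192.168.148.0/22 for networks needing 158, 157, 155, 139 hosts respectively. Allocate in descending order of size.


158 hosts -> /24 (254 usable): 192.168.148.0/24
157 hosts -> /24 (254 usable): 192.168.149.0/24
155 hosts -> /24 (254 usable): 192.168.150.0/24
139 hosts -> /24 (254 usable): 192.168.151.0/24
Allocation: 192.168.148.0/24 (158 hosts, 254 usable); 192.168.149.0/24 (157 hosts, 254 usable); 192.168.150.0/24 (155 hosts, 254 usable); 192.168.151.0/24 (139 hosts, 254 usable)


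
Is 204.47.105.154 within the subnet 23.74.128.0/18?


Subnet network: 23.74.128.0
Test IP AND mask: 204.47.64.0
No, 204.47.105.154 is not in 23.74.128.0/18


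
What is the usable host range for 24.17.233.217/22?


Network: 24.17.232.0
Broadcast: 24.17.235.255
First usable = network + 1
Last usable = broadcast - 1
Range: 24.17.232.1 to 24.17.235.254


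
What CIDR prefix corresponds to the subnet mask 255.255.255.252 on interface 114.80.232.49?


Binary: 11111111.11111111.11111111.11111100
Count leading 1s
Prefix: /30


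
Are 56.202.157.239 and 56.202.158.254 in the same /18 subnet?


Mask: 255.255.192.0
56.202.157.239 AND mask = 56.202.128.0
56.202.158.254 AND mask = 56.202.128.0
Yes, same subnet (56.202.128.0)


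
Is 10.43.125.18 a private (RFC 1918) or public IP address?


RFC 1918 private ranges:
  10.0.0.0/8 (10.0.0.0 - 10.255.255.255)
  172.16.0.0/12 (172.16.0.0 - 172.31.255.255)
  192.168.0.0/16 (192.168.0.0 - 192.168.255.255)
Private (in 10.0.0.0/8)


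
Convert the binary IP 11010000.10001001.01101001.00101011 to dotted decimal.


11010000 = 208
10001001 = 137
01101001 = 105
00101011 = 43
IP: 208.137.105.43


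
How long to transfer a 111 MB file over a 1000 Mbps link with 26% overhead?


Effective throughput = 1000 * (1 - 26/100) = 740 Mbps
File size in Mb = 111 * 8 = 888 Mb
Time = 888 / 740
Time = 1.2 seconds


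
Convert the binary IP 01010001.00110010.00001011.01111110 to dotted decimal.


01010001 = 81
00110010 = 50
00001011 = 11
01111110 = 126
IP: 81.50.11.126


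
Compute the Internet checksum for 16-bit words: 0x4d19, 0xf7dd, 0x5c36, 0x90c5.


Sum all words (with carry folding):
+ 0x4d19 = 0x4d19
+ 0xf7dd = 0x44f7
+ 0x5c36 = 0xa12d
+ 0x90c5 = 0x31f3
One's complement: ~0x31f3
Checksum = 0xce0c


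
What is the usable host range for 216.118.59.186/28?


Network: 216.118.59.176
Broadcast: 216.118.59.191
First usable = network + 1
Last usable = broadcast - 1
Range: 216.118.59.177 to 216.118.59.190


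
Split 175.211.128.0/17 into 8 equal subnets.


New prefix = 17 + 3 = 20
Each subnet has 4096 addresses
  175.211.128.0/20
  175.211.144.0/20
  175.211.160.0/20
  175.211.176.0/20
  175.211.192.0/20
  175.211.208.0/20
  175.211.224.0/20
  175.211.240.0/20
Subnets: 175.211.128.0/20, 175.211.144.0/20, 175.211.160.0/20, 175.211.176.0/20, 175.211.192.0/20, 175.211.208.0/20, 175.211.224.0/20, 175.211.240.0/20


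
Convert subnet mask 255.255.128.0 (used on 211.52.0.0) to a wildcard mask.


Subnet mask: 255.255.128.0
Wildcard = 255.255.255.255 - subnet mask
255 - 255 = 0
255 - 255 = 0
255 - 128 = 127
255 - 0 = 255
Wildcard: 0.0.127.255


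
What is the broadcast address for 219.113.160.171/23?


Network: 219.113.160.0/23
Host bits = 9
Set all host bits to 1:
Broadcast: 219.113.161.255


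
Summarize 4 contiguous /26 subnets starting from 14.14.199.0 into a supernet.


Original prefix: /26
Number of subnets: 4 = 2^2
New prefix = 26 - 2 = 24
Supernet: 14.14.199.0/24


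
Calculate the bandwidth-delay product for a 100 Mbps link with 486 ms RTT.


BDP = bandwidth * RTT
= 100 Mbps * 486 ms
= 100 * 1e6 * 486 / 1000 bits
= 48600000 bits
= 6075000 bytes
= 5932.6172 KB
BDP = 48600000 bits (6075000 bytes)


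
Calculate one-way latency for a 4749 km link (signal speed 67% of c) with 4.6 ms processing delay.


Speed = 0.67 * 3e5 km/s = 201000 km/s
Propagation delay = 4749 / 201000 = 0.0236 s = 23.6269 ms
Processing delay = 4.6 ms
Total one-way latency = 28.2269 ms


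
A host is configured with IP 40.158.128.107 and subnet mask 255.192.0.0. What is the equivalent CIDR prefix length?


Binary: 11111111.11000000.00000000.00000000
Count leading 1s
Prefix: /10


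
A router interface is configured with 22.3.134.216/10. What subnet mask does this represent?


/10 means 10 network bits, 22 host bits
Binary: 11111111110000000000000000000000
Mask: 255.192.0.0


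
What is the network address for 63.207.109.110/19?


IP:   00111111.11001111.01101101.01101110
Mask: 11111111.11111111.11100000.00000000
AND operation:
Net:  00111111.11001111.01100000.00000000
Network: 63.207.96.0/19


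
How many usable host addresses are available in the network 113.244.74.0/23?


Host bits = 32 - 23 = 9
Total addresses = 2^9 = 512
Usable = total - 2 (network and broadcast)
Usable hosts: 510


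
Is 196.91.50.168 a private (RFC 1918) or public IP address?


RFC 1918 private ranges:
  10.0.0.0/8 (10.0.0.0 - 10.255.255.255)
  172.16.0.0/12 (172.16.0.0 - 172.31.255.255)
  192.168.0.0/16 (192.168.0.0 - 192.168.255.255)
Public (not in any RFC 1918 range)


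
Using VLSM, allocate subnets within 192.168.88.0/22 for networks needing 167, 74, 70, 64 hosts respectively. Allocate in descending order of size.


167 hosts -> /24 (254 usable): 192.168.88.0/24
74 hosts -> /25 (126 usable): 192.168.89.0/25
70 hosts -> /25 (126 usable): 192.168.89.128/25
64 hosts -> /25 (126 usable): 192.168.90.0/25
Allocation: 192.168.88.0/24 (167 hosts, 254 usable); 192.168.89.0/25 (74 hosts, 126 usable); 192.168.89.128/25 (70 hosts, 126 usable); 192.168.90.0/25 (64 hosts, 126 usable)


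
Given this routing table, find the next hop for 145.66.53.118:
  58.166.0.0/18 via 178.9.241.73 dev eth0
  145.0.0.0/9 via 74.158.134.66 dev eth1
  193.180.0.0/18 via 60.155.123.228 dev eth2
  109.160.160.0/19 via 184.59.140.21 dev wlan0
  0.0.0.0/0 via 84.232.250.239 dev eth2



Longest prefix match for 145.66.53.118:
  /18 58.166.0.0: no
  /9 145.0.0.0: MATCH
  /18 193.180.0.0: no
  /19 109.160.160.0: no
  /0 0.0.0.0: MATCH
Selected: next-hop 74.158.134.66 via eth1 (matched /9)


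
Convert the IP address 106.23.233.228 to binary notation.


106 = 01101010
23 = 00010111
233 = 11101001
228 = 11100100
Binary: 01101010.00010111.11101001.11100100


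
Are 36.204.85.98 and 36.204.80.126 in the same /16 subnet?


Mask: 255.255.0.0
36.204.85.98 AND mask = 36.204.0.0
36.204.80.126 AND mask = 36.204.0.0
Yes, same subnet (36.204.0.0)


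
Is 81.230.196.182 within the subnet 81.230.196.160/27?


Subnet network: 81.230.196.160
Test IP AND mask: 81.230.196.160
Yes, 81.230.196.182 is in 81.230.196.160/27


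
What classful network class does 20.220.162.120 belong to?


First octet: 20
Binary: 00010100
0xxxxxxx -> Class A (1-126)
Class A, default mask 255.0.0.0 (/8)


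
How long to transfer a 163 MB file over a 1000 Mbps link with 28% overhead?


Effective throughput = 1000 * (1 - 28/100) = 720 Mbps
File size in Mb = 163 * 8 = 1304 Mb
Time = 1304 / 720
Time = 1.8111 seconds


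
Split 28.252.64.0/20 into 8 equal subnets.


New prefix = 20 + 3 = 23
Each subnet has 512 addresses
  28.252.64.0/23
  28.252.66.0/23
  28.252.68.0/23
  28.252.70.0/23
  28.252.72.0/23
  28.252.74.0/23
  28.252.76.0/23
  28.252.78.0/23
Subnets: 28.252.64.0/23, 28.252.66.0/23, 28.252.68.0/23, 28.252.70.0/23, 28.252.72.0/23, 28.252.74.0/23, 28.252.76.0/23, 28.252.78.0/23


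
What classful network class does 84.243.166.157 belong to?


First octet: 84
Binary: 01010100
0xxxxxxx -> Class A (1-126)
Class A, default mask 255.0.0.0 (/8)


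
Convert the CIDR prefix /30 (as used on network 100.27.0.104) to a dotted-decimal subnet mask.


/30 means 30 network bits, 2 host bits
Binary: 11111111111111111111111111111100
Mask: 255.255.255.252


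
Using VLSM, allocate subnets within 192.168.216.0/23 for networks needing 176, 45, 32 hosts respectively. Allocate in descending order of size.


176 hosts -> /24 (254 usable): 192.168.216.0/24
45 hosts -> /26 (62 usable): 192.168.217.0/26
32 hosts -> /26 (62 usable): 192.168.217.64/26
Allocation: 192.168.216.0/24 (176 hosts, 254 usable); 192.168.217.0/26 (45 hosts, 62 usable); 192.168.217.64/26 (32 hosts, 62 usable)


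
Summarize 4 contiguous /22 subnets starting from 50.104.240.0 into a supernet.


Original prefix: /22
Number of subnets: 4 = 2^2
New prefix = 22 - 2 = 20
Supernet: 50.104.240.0/20


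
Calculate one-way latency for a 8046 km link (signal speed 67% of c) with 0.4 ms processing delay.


Speed = 0.67 * 3e5 km/s = 201000 km/s
Propagation delay = 8046 / 201000 = 0.04 s = 40.0299 ms
Processing delay = 0.4 ms
Total one-way latency = 40.4299 ms


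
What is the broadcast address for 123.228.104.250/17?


Network: 123.228.0.0/17
Host bits = 15
Set all host bits to 1:
Broadcast: 123.228.127.255


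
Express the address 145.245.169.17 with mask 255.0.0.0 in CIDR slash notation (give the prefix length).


Binary: 11111111.00000000.00000000.00000000
Count leading 1s
Prefix: /8


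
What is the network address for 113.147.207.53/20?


IP:   01110001.10010011.11001111.00110101
Mask: 11111111.11111111.11110000.00000000
AND operation:
Net:  01110001.10010011.11000000.00000000
Network: 113.147.192.0/20


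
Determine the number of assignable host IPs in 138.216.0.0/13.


Host bits = 32 - 13 = 19
Total addresses = 2^19 = 524288
Usable = total - 2 (network and broadcast)
Usable hosts: 524286


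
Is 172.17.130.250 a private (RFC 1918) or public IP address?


RFC 1918 private ranges:
  10.0.0.0/8 (10.0.0.0 - 10.255.255.255)
  172.16.0.0/12 (172.16.0.0 - 172.31.255.255)
  192.168.0.0/16 (192.168.0.0 - 192.168.255.255)
Private (in 172.16.0.0/12)


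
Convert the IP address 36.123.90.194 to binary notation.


36 = 00100100
123 = 01111011
90 = 01011010
194 = 11000010
Binary: 00100100.01111011.01011010.11000010


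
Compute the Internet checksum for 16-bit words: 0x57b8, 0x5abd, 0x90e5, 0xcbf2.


Sum all words (with carry folding):
+ 0x57b8 = 0x57b8
+ 0x5abd = 0xb275
+ 0x90e5 = 0x435b
+ 0xcbf2 = 0x0f4e
One's complement: ~0x0f4e
Checksum = 0xf0b1


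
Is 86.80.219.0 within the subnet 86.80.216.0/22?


Subnet network: 86.80.216.0
Test IP AND mask: 86.80.216.0
Yes, 86.80.219.0 is in 86.80.216.0/22


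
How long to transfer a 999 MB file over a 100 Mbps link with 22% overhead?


Effective throughput = 100 * (1 - 22/100) = 78 Mbps
File size in Mb = 999 * 8 = 7992 Mb
Time = 7992 / 78
Time = 102.4615 seconds


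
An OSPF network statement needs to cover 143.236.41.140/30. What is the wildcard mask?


Subnet mask: 255.255.255.252
Wildcard = 255.255.255.255 - subnet mask
255 - 255 = 0
255 - 255 = 0
255 - 255 = 0
255 - 252 = 3
Wildcard: 0.0.0.3


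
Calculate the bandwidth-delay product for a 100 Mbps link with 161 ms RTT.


BDP = bandwidth * RTT
= 100 Mbps * 161 ms
= 100 * 1e6 * 161 / 1000 bits
= 16100000 bits
= 2012500 bytes
= 1965.332 KB
BDP = 16100000 bits (2012500 bytes)


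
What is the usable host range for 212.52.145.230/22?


Network: 212.52.144.0
Broadcast: 212.52.147.255
First usable = network + 1
Last usable = broadcast - 1
Range: 212.52.144.1 to 212.52.147.254


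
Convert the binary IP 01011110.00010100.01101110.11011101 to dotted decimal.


01011110 = 94
00010100 = 20
01101110 = 110
11011101 = 221
IP: 94.20.110.221


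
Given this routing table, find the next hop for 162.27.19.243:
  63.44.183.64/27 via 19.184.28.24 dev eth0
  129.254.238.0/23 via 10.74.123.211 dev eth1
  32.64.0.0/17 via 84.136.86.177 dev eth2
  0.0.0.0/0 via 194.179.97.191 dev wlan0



Longest prefix match for 162.27.19.243:
  /27 63.44.183.64: no
  /23 129.254.238.0: no
  /17 32.64.0.0: no
  /0 0.0.0.0: MATCH
Selected: next-hop 194.179.97.191 via wlan0 (matched /0)


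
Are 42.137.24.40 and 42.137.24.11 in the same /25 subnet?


Mask: 255.255.255.128
42.137.24.40 AND mask = 42.137.24.0
42.137.24.11 AND mask = 42.137.24.0
Yes, same subnet (42.137.24.0)


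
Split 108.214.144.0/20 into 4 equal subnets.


New prefix = 20 + 2 = 22
Each subnet has 1024 addresses
  108.214.144.0/22
  108.214.148.0/22
  108.214.152.0/22
  108.214.156.0/22
Subnets: 108.214.144.0/22, 108.214.148.0/22, 108.214.152.0/22, 108.214.156.0/22


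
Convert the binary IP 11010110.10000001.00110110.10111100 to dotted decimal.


11010110 = 214
10000001 = 129
00110110 = 54
10111100 = 188
IP: 214.129.54.188


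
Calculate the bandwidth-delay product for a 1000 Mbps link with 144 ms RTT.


BDP = bandwidth * RTT
= 1000 Mbps * 144 ms
= 1000 * 1e6 * 144 / 1000 bits
= 144000000 bits
= 18000000 bytes
= 17578.125 KB
BDP = 144000000 bits (18000000 bytes)


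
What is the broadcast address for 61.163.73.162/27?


Network: 61.163.73.160/27
Host bits = 5
Set all host bits to 1:
Broadcast: 61.163.73.191


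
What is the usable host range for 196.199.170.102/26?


Network: 196.199.170.64
Broadcast: 196.199.170.127
First usable = network + 1
Last usable = broadcast - 1
Range: 196.199.170.65 to 196.199.170.126


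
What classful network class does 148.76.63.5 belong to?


First octet: 148
Binary: 10010100
10xxxxxx -> Class B (128-191)
Class B, default mask 255.255.0.0 (/16)


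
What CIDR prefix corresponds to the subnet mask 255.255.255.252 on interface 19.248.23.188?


Binary: 11111111.11111111.11111111.11111100
Count leading 1s
Prefix: /30


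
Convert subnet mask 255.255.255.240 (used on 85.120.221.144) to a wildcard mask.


Subnet mask: 255.255.255.240
Wildcard = 255.255.255.255 - subnet mask
255 - 255 = 0
255 - 255 = 0
255 - 255 = 0
255 - 240 = 15
Wildcard: 0.0.0.15


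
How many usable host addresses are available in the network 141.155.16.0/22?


Host bits = 32 - 22 = 10
Total addresses = 2^10 = 1024
Usable = total - 2 (network and broadcast)
Usable hosts: 1022


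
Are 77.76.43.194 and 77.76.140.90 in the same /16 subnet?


Mask: 255.255.0.0
77.76.43.194 AND mask = 77.76.0.0
77.76.140.90 AND mask = 77.76.0.0
Yes, same subnet (77.76.0.0)


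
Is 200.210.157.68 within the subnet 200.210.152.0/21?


Subnet network: 200.210.152.0
Test IP AND mask: 200.210.152.0
Yes, 200.210.157.68 is in 200.210.152.0/21


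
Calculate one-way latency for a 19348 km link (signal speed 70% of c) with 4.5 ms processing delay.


Speed = 0.7 * 3e5 km/s = 210000 km/s
Propagation delay = 19348 / 210000 = 0.0921 s = 92.1333 ms
Processing delay = 4.5 ms
Total one-way latency = 96.6333 ms


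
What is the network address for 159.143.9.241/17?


IP:   10011111.10001111.00001001.11110001
Mask: 11111111.11111111.10000000.00000000
AND operation:
Net:  10011111.10001111.00000000.00000000
Network: 159.143.0.0/17


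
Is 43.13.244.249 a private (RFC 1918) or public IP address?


RFC 1918 private ranges:
  10.0.0.0/8 (10.0.0.0 - 10.255.255.255)
  172.16.0.0/12 (172.16.0.0 - 172.31.255.255)
  192.168.0.0/16 (192.168.0.0 - 192.168.255.255)
Public (not in any RFC 1918 range)


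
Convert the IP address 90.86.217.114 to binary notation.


90 = 01011010
86 = 01010110
217 = 11011001
114 = 01110010
Binary: 01011010.01010110.11011001.01110010


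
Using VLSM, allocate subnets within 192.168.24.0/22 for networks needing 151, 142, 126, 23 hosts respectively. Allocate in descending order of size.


151 hosts -> /24 (254 usable): 192.168.24.0/24
142 hosts -> /24 (254 usable): 192.168.25.0/24
126 hosts -> /25 (126 usable): 192.168.26.0/25
23 hosts -> /27 (30 usable): 192.168.26.128/27
Allocation: 192.168.24.0/24 (151 hosts, 254 usable); 192.168.25.0/24 (142 hosts, 254 usable); 192.168.26.0/25 (126 hosts, 126 usable); 192.168.26.128/27 (23 hosts, 30 usable)


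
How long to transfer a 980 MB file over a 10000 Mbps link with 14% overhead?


Effective throughput = 10000 * (1 - 14/100) = 8600 Mbps
File size in Mb = 980 * 8 = 7840 Mb
Time = 7840 / 8600
Time = 0.9116 seconds


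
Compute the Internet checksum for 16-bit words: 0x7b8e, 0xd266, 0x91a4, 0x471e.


Sum all words (with carry folding):
+ 0x7b8e = 0x7b8e
+ 0xd266 = 0x4df5
+ 0x91a4 = 0xdf99
+ 0x471e = 0x26b8
One's complement: ~0x26b8
Checksum = 0xd947


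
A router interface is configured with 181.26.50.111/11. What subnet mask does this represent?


/11 means 11 network bits, 21 host bits
Binary: 11111111111000000000000000000000
Mask: 255.224.0.0


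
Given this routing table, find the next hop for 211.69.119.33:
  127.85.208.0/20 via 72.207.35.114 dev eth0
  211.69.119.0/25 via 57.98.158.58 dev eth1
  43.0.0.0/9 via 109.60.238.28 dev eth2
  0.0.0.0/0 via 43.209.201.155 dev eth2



Longest prefix match for 211.69.119.33:
  /20 127.85.208.0: no
  /25 211.69.119.0: MATCH
  /9 43.0.0.0: no
  /0 0.0.0.0: MATCH
Selected: next-hop 57.98.158.58 via eth1 (matched /25)


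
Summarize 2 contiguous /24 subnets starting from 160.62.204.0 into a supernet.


Original prefix: /24
Number of subnets: 2 = 2^1
New prefix = 24 - 1 = 23
Supernet: 160.62.204.0/23


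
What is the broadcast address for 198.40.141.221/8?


Network: 198.0.0.0/8
Host bits = 24
Set all host bits to 1:
Broadcast: 198.255.255.255


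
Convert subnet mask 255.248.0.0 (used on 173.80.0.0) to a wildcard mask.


Subnet mask: 255.248.0.0
Wildcard = 255.255.255.255 - subnet mask
255 - 255 = 0
255 - 248 = 7
255 - 0 = 255
255 - 0 = 255
Wildcard: 0.7.255.255


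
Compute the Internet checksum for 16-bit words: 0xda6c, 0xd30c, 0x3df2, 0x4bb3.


Sum all words (with carry folding):
+ 0xda6c = 0xda6c
+ 0xd30c = 0xad79
+ 0x3df2 = 0xeb6b
+ 0x4bb3 = 0x371f
One's complement: ~0x371f
Checksum = 0xc8e0


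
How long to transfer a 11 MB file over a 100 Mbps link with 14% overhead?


Effective throughput = 100 * (1 - 14/100) = 86 Mbps
File size in Mb = 11 * 8 = 88 Mb
Time = 88 / 86
Time = 1.0233 seconds


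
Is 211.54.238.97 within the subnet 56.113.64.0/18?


Subnet network: 56.113.64.0
Test IP AND mask: 211.54.192.0
No, 211.54.238.97 is not in 56.113.64.0/18


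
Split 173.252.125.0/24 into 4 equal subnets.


New prefix = 24 + 2 = 26
Each subnet has 64 addresses
  173.252.125.0/26
  173.252.125.64/26
  173.252.125.128/26
  173.252.125.192/26
Subnets: 173.252.125.0/26, 173.252.125.64/26, 173.252.125.128/26, 173.252.125.192/26


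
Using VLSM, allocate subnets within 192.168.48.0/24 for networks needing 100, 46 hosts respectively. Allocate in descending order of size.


100 hosts -> /25 (126 usable): 192.168.48.0/25
46 hosts -> /26 (62 usable): 192.168.48.128/26
Allocation: 192.168.48.0/25 (100 hosts, 126 usable); 192.168.48.128/26 (46 hosts, 62 usable)


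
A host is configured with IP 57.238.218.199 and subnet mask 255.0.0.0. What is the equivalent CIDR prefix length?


Binary: 11111111.00000000.00000000.00000000
Count leading 1s
Prefix: /8


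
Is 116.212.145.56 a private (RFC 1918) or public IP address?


RFC 1918 private ranges:
  10.0.0.0/8 (10.0.0.0 - 10.255.255.255)
  172.16.0.0/12 (172.16.0.0 - 172.31.255.255)
  192.168.0.0/16 (192.168.0.0 - 192.168.255.255)
Public (not in any RFC 1918 range)


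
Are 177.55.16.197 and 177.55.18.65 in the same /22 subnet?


Mask: 255.255.252.0
177.55.16.197 AND mask = 177.55.16.0
177.55.18.65 AND mask = 177.55.16.0
Yes, same subnet (177.55.16.0)


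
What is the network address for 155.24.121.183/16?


IP:   10011011.00011000.01111001.10110111
Mask: 11111111.11111111.00000000.00000000
AND operation:
Net:  10011011.00011000.00000000.00000000
Network: 155.24.0.0/16


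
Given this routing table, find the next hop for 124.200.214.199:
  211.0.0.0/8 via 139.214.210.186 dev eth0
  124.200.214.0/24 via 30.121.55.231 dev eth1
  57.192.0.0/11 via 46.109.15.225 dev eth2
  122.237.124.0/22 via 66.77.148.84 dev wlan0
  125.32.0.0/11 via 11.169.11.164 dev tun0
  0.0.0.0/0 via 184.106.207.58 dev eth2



Longest prefix match for 124.200.214.199:
  /8 211.0.0.0: no
  /24 124.200.214.0: MATCH
  /11 57.192.0.0: no
  /22 122.237.124.0: no
  /11 125.32.0.0: no
  /0 0.0.0.0: MATCH
Selected: next-hop 30.121.55.231 via eth1 (matched /24)


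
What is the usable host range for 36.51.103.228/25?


Network: 36.51.103.128
Broadcast: 36.51.103.255
First usable = network + 1
Last usable = broadcast - 1
Range: 36.51.103.129 to 36.51.103.254


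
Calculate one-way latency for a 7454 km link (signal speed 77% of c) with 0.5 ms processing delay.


Speed = 0.77 * 3e5 km/s = 231000 km/s
Propagation delay = 7454 / 231000 = 0.0323 s = 32.2684 ms
Processing delay = 0.5 ms
Total one-way latency = 32.7684 ms


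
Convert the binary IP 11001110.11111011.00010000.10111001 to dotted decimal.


11001110 = 206
11111011 = 251
00010000 = 16
10111001 = 185
IP: 206.251.16.185


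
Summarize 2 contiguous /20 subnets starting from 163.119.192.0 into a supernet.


Original prefix: /20
Number of subnets: 2 = 2^1
New prefix = 20 - 1 = 19
Supernet: 163.119.192.0/19


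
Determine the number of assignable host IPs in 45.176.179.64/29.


Host bits = 32 - 29 = 3
Total addresses = 2^3 = 8
Usable = total - 2 (network and broadcast)
Usable hosts: 6


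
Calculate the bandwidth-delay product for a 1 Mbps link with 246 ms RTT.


BDP = bandwidth * RTT
= 1 Mbps * 246 ms
= 1 * 1e6 * 246 / 1000 bits
= 246000 bits
= 30750 bytes
= 30.0293 KB
BDP = 246000 bits (30750 bytes)


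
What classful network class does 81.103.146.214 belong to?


First octet: 81
Binary: 01010001
0xxxxxxx -> Class A (1-126)
Class A, default mask 255.0.0.0 (/8)


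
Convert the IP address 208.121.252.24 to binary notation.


208 = 11010000
121 = 01111001
252 = 11111100
24 = 00011000
Binary: 11010000.01111001.11111100.00011000


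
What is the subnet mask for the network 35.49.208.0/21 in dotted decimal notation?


/21 means 21 network bits, 11 host bits
Binary: 11111111111111111111100000000000
Mask: 255.255.248.0


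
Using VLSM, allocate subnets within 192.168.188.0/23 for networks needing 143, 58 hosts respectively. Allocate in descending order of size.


143 hosts -> /24 (254 usable): 192.168.188.0/24
58 hosts -> /26 (62 usable): 192.168.189.0/26
Allocation: 192.168.188.0/24 (143 hosts, 254 usable); 192.168.189.0/26 (58 hosts, 62 usable)


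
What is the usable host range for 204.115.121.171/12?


Network: 204.112.0.0
Broadcast: 204.127.255.255
First usable = network + 1
Last usable = broadcast - 1
Range: 204.112.0.1 to 204.127.255.254
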